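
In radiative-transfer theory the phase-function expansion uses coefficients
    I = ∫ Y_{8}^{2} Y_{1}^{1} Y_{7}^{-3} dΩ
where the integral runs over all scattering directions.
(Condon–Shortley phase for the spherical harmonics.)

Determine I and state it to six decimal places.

Rules hold: Σm=0, L=16 even, 7≤7≤9.
N = 17·3·15 = 765
Δ = 2!·14!·0!/17! = 1/2040
Racah Σ t=1..1: t=1:−1/25401600 = -1/25401600
⇒ 3j(8 1 7; 0 0 0)² = 8/255, sgn +1
Racah Σ t=2..2: t=2:+1/174182400 = 1/174182400
⇒ 3j(8 1 7; 2 1 -3)² = 1/136, sgn +1
4πI² = N·(3j₀)²·(3jₘ)² = 3/17
I = +1·√(0.176471/4π) = 0.11850352

0.118504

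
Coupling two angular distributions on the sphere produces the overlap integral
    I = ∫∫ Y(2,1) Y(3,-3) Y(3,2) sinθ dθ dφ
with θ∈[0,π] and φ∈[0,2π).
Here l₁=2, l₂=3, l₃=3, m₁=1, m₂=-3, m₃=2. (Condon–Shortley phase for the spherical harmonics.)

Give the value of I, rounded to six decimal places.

-0.210261

Rules hold: Σm=0, L=8 even, 1≤3≤5.
N = 5·7·7 = 245
Δ = 2!·2!·4!/9! = 1/3780
Racah Σ t=0..2: t=0:+1/24 t=1:−1/4 t=2:+1/24 = -1/6
⇒ 3j(2 3 3; 0 0 0)² = 4/105, sgn +1
Racah Σ t=0..0: t=0:+1/48 = 1/48
⇒ 3j(2 3 3; 1 -3 2)² = 5/84, sgn -1
4πI² = N·(3j₀)²·(3jₘ)² = 5/9
I = -1·√(0.555556/4π) = -0.21026104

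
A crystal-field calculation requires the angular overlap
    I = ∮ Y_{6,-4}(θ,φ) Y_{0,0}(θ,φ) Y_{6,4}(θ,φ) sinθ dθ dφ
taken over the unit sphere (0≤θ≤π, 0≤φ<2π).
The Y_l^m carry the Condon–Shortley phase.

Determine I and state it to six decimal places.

0.282095

Checks pass: Σm=0; 12 even; l₃=6∈[6,6].
(2·6+1)(2·0+1)(2·6+1) = 169
Δ: 0! 12! 0! / 13! → 1/13
sum: t=0:+1/518400 = 1/518400
3j²(6 0 6; 0 0 0) = Δ·Π!·Σ² = 1/13  (sign +1)
sum: t=0:+1/7257600 = 1/7257600
3j²(6 0 6; -4 0 4) = Δ·Π!·Σ² = 1/13  (sign +1)
combine: 4πI² = 169·1/13·1/13 = 1/1
take √, sign +1: I = 0.28209479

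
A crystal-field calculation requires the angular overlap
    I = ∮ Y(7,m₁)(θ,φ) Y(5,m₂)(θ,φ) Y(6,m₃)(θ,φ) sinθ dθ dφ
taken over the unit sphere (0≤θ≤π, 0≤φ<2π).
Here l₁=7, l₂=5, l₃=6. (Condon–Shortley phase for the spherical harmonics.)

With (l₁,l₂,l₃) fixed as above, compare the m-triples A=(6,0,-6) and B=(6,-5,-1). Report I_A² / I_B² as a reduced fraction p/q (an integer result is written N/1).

Same 7,5,6: normalisation and zero-m 3j drop out of the ratio.
A: Δ: 6! 8! 4! / 19! → 1/174594420; sum: t=1:−1/116121600 = -1/116121600; 3j²(7 5 6; 6 0 -6) = Δ·Π!·Σ² = 165/9044  (sign -1)
B: Δ: 6! 8! 4! / 19! → 1/174594420; sum: t=0:+1/87091200 = 1/87091200; 3j²(7 5 6; 6 -5 -1) = Δ·Π!·Σ² = 10/969  (sign -1)
I_A²/I_B² = (165/9044)/(10/969) = 99/56

99/56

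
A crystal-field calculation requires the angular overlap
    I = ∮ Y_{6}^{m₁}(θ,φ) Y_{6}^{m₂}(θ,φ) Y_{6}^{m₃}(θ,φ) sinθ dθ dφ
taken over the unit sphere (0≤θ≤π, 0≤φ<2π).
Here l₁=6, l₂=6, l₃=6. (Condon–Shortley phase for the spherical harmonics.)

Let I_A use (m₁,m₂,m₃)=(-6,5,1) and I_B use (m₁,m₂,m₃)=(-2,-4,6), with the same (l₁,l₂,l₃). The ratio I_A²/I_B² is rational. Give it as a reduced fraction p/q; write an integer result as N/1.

11/20

Same 6,6,6: normalisation and zero-m 3j drop out of the ratio.
A: Δ: 6! 6! 6! / 19! → 1/325909584; sum: t=6:+1/62208000 = 1/62208000; 3j²(6 6 6; -6 5 1) = Δ·Π!·Σ² = 77/8398  (sign -1)
B: Δ: 6! 6! 6! / 19! → 1/325909584; sum: t=2:+1/24883200 = 1/24883200; 3j²(6 6 6; -2 -4 6) = Δ·Π!·Σ² = 70/4199  (sign +1)
I_A²/I_B² = (77/8398)/(70/4199) = 11/20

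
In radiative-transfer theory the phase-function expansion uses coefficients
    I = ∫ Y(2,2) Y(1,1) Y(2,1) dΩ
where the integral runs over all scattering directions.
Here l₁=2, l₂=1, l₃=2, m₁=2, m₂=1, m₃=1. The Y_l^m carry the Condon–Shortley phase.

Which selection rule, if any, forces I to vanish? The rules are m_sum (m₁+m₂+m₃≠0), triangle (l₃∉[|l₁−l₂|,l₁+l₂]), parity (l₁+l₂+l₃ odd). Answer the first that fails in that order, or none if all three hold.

m_sum

m₁+m₂+m₃ = 2 + 1 + 1 = 4  ✗
triangle: |2−1|=1 ≤ l₃=2 ≤ 2+1=3
parity: l₁+l₂+l₃ = 5 is odd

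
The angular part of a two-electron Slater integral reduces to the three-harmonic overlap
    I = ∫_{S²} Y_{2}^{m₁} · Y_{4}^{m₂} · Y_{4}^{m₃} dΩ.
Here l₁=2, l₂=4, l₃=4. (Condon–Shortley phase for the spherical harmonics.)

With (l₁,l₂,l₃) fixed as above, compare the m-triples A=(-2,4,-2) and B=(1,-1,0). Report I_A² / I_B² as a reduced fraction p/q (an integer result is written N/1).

28/5

Same 2,4,4: normalisation and zero-m 3j drop out of the ratio.
A: Δ: 2! 2! 6! / 11! → 1/13860; sum: t=2:+1/2880 = 1/2880; 3j²(2 4 4; -2 4 -2) = Δ·Π!·Σ² = 2/165  (sign +1)
B: Δ: 2! 2! 6! / 11! → 1/13860; sum: t=0:+1/72 t=1:−1/96 = 1/288; 3j²(2 4 4; 1 -1 0) = Δ·Π!·Σ² = 1/462  (sign +1)
I_A²/I_B² = (2/165)/(1/462) = 28/5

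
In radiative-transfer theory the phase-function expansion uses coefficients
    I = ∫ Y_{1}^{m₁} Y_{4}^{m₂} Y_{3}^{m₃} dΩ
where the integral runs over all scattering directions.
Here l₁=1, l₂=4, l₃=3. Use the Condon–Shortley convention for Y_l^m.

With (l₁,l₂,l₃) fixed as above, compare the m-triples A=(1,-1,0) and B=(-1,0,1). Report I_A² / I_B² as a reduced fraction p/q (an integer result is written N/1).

Same 1,4,3: normalisation and zero-m 3j drop out of the ratio.
A: Δ: 2! 0! 6! / 9! → 1/252; sum: t=0:+1/72 = 1/72; 3j²(1 4 3; 1 -1 0) = Δ·Π!·Σ² = 5/126  (sign -1)
B: Δ: 2! 0! 6! / 9! → 1/252; sum: t=2:+1/96 = 1/96; 3j²(1 4 3; -1 0 1) = Δ·Π!·Σ² = 1/42  (sign +1)
I_A²/I_B² = (5/126)/(1/42) = 5/3

5/3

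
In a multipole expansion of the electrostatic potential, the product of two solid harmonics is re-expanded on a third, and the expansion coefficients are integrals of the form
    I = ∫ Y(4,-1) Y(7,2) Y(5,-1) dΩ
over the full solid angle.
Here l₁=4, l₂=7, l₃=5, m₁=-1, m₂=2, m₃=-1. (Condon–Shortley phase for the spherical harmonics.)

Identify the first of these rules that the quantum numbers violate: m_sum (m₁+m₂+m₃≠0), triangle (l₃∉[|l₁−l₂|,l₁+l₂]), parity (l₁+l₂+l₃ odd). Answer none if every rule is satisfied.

azimuthal sum: -1 + 2 − 1 = 0  ✓
3 ≤ 5 ≤ 11 (triangle on l)  ✓
L = 4 + 7 + 5 = 16 (even)  ✓

none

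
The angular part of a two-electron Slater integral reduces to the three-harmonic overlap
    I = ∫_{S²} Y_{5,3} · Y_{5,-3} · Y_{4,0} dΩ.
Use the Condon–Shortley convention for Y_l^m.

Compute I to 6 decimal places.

Rules hold: Σm=0, L=14 even, 0≤4≤10.
N = 11·11·9 = 1089
Δ = 6!·4!·4!/15! = 1/3153150
Racah Σ t=1..5: t=1:−1/69120 t=2:+1/1728 t=3:−1/576 t=4:+1/1728 t=5:−1/69120 = -7/11520
⇒ 3j(5 5 4; 0 0 0)² = 2/143, sgn -1
Racah Σ t=0..2: t=0:+1/11520 t=1:−1/4320 t=2:+1/27648 = -1/9216
⇒ 3j(5 5 4; 3 -3 0)² = 2/143, sgn -1
4πI² = N·(3j₀)²·(3jₘ)² = 36/169
I = +1·√(0.213018/4π) = 0.13019760

0.130198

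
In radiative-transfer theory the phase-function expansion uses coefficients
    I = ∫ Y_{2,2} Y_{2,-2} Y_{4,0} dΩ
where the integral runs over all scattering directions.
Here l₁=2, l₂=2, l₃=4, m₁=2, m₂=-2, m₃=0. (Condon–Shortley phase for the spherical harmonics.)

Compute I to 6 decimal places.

0.040299

Rules hold: Σm=0, L=8 even, 0≤4≤4.
N = 5·5·9 = 225
Δ = 0!·4!·4!/9! = 1/630
Racah Σ t=0..0: t=0:+1/16 = 1/16
⇒ 3j(2 2 4; 0 0 0)² = 2/35, sgn +1
Racah Σ t=0..0: t=0:+1/576 = 1/576
⇒ 3j(2 2 4; 2 -2 0)² = 1/630, sgn +1
4πI² = N·(3j₀)²·(3jₘ)² = 1/49
I = +1·√(0.0204082/4π) = 0.04029926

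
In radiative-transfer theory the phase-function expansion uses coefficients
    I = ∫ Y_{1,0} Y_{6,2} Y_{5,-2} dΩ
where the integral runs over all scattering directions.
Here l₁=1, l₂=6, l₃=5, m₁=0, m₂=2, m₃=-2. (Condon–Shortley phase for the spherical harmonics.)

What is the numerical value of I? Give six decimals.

Rules hold: Σm=0, L=12 even, 5≤5≤7.
N = 3·13·11 = 429
Δ = 2!·0!·10!/13! = 1/858
Racah Σ t=1..1: t=1:−1/14400 = -1/14400
⇒ 3j(1 6 5; 0 0 0)² = 6/143, sgn +1
Racah Σ t=1..1: t=1:−1/30240 = -1/30240
⇒ 3j(1 6 5; 0 2 -2)² = 16/429, sgn +1
4πI² = N·(3j₀)²·(3jₘ)² = 96/143
I = +1·√(0.671329/4π) = 0.23113338

0.231133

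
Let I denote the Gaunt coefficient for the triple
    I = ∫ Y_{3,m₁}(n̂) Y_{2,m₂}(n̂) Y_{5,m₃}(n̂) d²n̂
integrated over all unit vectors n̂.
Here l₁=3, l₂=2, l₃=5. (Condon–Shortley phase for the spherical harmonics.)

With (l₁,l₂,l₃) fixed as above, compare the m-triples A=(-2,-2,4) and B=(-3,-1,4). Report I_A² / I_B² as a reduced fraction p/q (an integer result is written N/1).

3/2

Shared (l₁,l₂,l₃)=(3,2,5): N and (l;000)² cancel in I_A²/I_B².
A: Δ = 0!·6!·4!/11! = 1/2310; Racah Σ t=0..0: t=0:+1/2880 = 1/2880; ⇒ 3j(3 2 5; -2 -2 4)² = 3/55, sgn -1
B: Δ = 0!·6!·4!/11! = 1/2310; Racah Σ t=0..0: t=0:+1/4320 = 1/4320; ⇒ 3j(3 2 5; -3 -1 4)² = 2/55, sgn -1
I_A²/I_B² = (3/55)/(2/55) = 3/2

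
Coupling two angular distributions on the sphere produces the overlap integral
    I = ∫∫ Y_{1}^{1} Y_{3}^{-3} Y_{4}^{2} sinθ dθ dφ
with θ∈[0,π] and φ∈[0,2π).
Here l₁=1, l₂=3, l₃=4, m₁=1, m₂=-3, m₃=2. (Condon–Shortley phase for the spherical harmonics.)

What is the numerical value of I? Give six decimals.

Checks pass: Σm=0; 8 even; l₃=4∈[2,4].
(2·1+1)(2·3+1)(2·4+1) = 189
Δ: 0! 2! 6! / 9! → 1/252
sum: t=0:+1/36 = 1/36
3j²(1 3 4; 0 0 0) = Δ·Π!·Σ² = 4/63  (sign +1)
sum: t=0:+1/1440 = 1/1440
3j²(1 3 4; 1 -3 2) = Δ·Π!·Σ² = 1/252  (sign +1)
combine: 4πI² = 189·4/63·1/252 = 1/21
take √, sign +1: I = 0.06155813

0.061558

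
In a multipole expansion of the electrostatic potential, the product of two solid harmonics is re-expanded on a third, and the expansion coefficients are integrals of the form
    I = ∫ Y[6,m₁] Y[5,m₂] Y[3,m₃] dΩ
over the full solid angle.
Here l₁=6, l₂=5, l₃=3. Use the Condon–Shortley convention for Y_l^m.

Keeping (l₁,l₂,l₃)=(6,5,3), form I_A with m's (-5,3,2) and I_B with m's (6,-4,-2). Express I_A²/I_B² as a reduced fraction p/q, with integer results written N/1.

l's match ⇒ only the (l;m) 3-j factors differ between A and B.
A: triangle coeff Δ(6,5,3) = 1/675675; Σ_t [7,8]: t=7:−1/120960 t=8:+1/483840 = -1/161280; (3j)²=2/91 [(6 5 3; -5 3 2)], sign=+1
B: triangle coeff Δ(6,5,3) = 1/675675; Σ_t [0,0]: t=0:+1/967680 = 1/967680; (3j)²=3/91 [(6 5 3; 6 -4 -2)], sign=-1
I_A²/I_B² = (2/91)/(3/91) = 2/3

2/3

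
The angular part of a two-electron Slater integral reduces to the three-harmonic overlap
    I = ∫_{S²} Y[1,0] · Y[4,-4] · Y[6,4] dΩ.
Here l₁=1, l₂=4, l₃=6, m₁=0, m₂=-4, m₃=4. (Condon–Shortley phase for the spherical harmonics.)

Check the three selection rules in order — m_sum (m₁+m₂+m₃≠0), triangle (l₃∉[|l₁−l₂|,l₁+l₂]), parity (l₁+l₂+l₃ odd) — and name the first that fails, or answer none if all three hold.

triangle

azimuthal sum: 0 − 4 + 4 = 0  ✓
3 ≤ 6 ≤ 5 (triangle on l)  ✗
L = 1 + 4 + 6 = 11 (odd)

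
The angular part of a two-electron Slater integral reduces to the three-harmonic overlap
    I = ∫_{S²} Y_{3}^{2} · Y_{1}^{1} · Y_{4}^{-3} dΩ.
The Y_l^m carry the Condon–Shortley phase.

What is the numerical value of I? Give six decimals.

Checks pass: Σm=0; 8 even; l₃=4∈[2,4].
(2·3+1)(2·1+1)(2·4+1) = 189
Δ: 0! 6! 2! / 9! → 1/252
sum: t=0:+1/36 = 1/36
3j²(3 1 4; 0 0 0) = Δ·Π!·Σ² = 4/63  (sign +1)
sum: t=0:+1/240 = 1/240
3j²(3 1 4; 2 1 -3) = Δ·Π!·Σ² = 1/12  (sign -1)
combine: 4πI² = 189·4/63·1/12 = 1/1
take √, sign -1: I = -0.28209479

-0.282095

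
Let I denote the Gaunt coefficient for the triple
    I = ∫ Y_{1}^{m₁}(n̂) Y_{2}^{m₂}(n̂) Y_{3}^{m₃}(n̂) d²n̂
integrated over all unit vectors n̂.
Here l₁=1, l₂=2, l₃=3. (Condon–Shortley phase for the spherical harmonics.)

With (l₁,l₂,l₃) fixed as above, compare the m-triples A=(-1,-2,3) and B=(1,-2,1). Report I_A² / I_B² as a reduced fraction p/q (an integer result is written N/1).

15/1

Shared (l₁,l₂,l₃)=(1,2,3): N and (l;000)² cancel in I_A²/I_B².
A: Δ = 0!·2!·4!/7! = 1/105; Racah Σ t=0..0: t=0:+1/48 = 1/48; ⇒ 3j(1 2 3; -1 -2 3)² = 1/7, sgn +1
B: Δ = 0!·2!·4!/7! = 1/105; Racah Σ t=0..0: t=0:+1/48 = 1/48; ⇒ 3j(1 2 3; 1 -2 1)² = 1/105, sgn +1
I_A²/I_B² = (1/7)/(1/105) = 15/1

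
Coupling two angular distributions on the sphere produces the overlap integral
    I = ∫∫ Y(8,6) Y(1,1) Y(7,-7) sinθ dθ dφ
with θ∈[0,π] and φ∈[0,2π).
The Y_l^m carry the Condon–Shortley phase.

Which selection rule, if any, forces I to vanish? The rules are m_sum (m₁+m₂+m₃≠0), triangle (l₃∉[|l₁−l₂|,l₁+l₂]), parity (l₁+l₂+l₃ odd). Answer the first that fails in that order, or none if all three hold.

none

azimuthal sum: 6 + 1 − 7 = 0  ✓
7 ≤ 7 ≤ 9 (triangle on l)  ✓
L = 8 + 1 + 7 = 16 (even)  ✓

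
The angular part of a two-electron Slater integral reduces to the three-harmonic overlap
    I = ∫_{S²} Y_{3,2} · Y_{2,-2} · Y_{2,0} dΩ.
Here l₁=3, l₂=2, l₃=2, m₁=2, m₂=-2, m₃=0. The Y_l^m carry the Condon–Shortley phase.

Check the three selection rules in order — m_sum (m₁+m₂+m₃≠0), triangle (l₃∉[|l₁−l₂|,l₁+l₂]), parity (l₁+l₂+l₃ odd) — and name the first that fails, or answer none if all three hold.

parity

Σmᵢ = 0  ✓
l₃∈[|l₁−l₂|,l₁+l₂]=[1,5], have l₃=2  ✓
Σlᵢ = 7 ⇒ odd  ✗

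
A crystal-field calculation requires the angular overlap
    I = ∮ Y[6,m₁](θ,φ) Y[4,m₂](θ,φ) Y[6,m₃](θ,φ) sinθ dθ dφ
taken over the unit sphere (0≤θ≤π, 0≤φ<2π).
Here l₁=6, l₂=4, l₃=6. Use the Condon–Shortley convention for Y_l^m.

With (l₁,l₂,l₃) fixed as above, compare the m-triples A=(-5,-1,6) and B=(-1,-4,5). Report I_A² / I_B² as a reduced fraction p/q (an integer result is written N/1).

Same 6,4,6: normalisation and zero-m 3j drop out of the ratio.
A: Δ: 4! 8! 4! / 17! → 1/15315300; sum: t=3:−1/5806080 = -1/5806080; 3j²(6 4 6; -5 -1 6) = Δ·Π!·Σ² = 165/6188  (sign -1)
B: Δ: 4! 8! 4! / 17! → 1/15315300; sum: t=0:+1/2903040 = 1/2903040; 3j²(6 4 6; -1 -4 5) = Δ·Π!·Σ² = 5/663  (sign -1)
I_A²/I_B² = (165/6188)/(5/663) = 99/28

99/28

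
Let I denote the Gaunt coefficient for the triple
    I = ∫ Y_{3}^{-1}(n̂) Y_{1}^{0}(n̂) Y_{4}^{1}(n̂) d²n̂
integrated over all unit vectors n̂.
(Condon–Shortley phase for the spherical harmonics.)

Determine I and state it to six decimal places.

-0.238414

m-sum 0 ✓  L=8 even ✓  2≤4≤4 ✓
Π(2lᵢ+1) = 7×3×9 = 189
triangle coeff Δ(3,1,4) = 1/252
Σ_t [0,0]: t=0:+1/36 = 1/36
(3j)²=4/63 [(3 1 4; 0 0 0)], sign=+1
Σ_t [0,0]: t=0:+1/48 = 1/48
(3j)²=5/84 [(3 1 4; -1 0 1)], sign=-1
⇒ 4πI² = 5/7
I = (-1)√(5/7/(4π)) = -0.23841361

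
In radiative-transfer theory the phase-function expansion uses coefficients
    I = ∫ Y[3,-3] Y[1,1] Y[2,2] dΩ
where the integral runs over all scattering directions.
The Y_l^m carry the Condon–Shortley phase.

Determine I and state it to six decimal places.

-0.319865

Checks pass: Σm=0; 6 even; l₃=2∈[2,4].
(2·3+1)(2·1+1)(2·2+1) = 105
Δ: 2! 4! 0! / 7! → 1/105
sum: t=1:−1/4 = -1/4
3j²(3 1 2; 0 0 0) = Δ·Π!·Σ² = 3/35  (sign -1)
sum: t=2:+1/48 = 1/48
3j²(3 1 2; -3 1 2) = Δ·Π!·Σ² = 1/7  (sign +1)
combine: 4πI² = 105·3/35·1/7 = 9/7
take √, sign -1: I = -0.31986543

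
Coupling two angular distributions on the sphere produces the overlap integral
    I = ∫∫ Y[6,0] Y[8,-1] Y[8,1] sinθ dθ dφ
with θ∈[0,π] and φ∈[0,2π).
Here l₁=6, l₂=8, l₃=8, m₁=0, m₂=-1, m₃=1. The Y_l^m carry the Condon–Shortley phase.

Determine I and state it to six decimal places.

Rules hold: Σm=0, L=22 even, 2≤8≤14.
N = 13·17·17 = 3757
Δ = 6!·6!·10!/23! = 1/13742520792
Racah Σ t=0..6: t=0:+1/41803776000 t=1:−1/435456000 t=2:+1/39813120 t=3:−1/18662400 t=4:+1/39813120 t=5:−1/435456000 t=6:+1/41803776000 = -11/1393459200
⇒ 3j(6 8 8; 0 0 0)² = 600/96577, sgn -1
Racah Σ t=0..6: t=0:+1/15676416000 t=1:−1/248832000 t=2:+1/33177600 t=3:−1/22394880 t=4:+1/69672960 t=5:−1/1161216000 t=6:+1/188116992000 = -187/37623398400
⇒ 3j(6 8 8; 0 -1 1)² = 425/136344, sgn +1
4πI² = N·(3j₀)²·(3jₘ)² = 180625/2482597
I = -1·√(0.0727565/4π) = -0.07609058

-0.076091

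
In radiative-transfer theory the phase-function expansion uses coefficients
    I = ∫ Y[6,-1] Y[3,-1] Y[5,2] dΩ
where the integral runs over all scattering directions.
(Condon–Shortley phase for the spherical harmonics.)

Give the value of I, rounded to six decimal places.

Checks pass: Σm=0; 14 even; l₃=5∈[3,9].
(2·6+1)(2·3+1)(2·5+1) = 1001
Δ: 4! 8! 2! / 15! → 1/675675
sum: t=1:−1/8640 t=2:+1/2304 t=3:−1/8640 = 7/34560
3j²(6 3 5; 0 0 0) = Δ·Π!·Σ² = 7/429  (sign -1)
sum: t=0:+1/241920 t=1:−1/8640 t=2:+1/5760 = 1/16128
3j²(6 3 5; -1 -1 2) = Δ·Π!·Σ² = 5/1001  (sign -1)
combine: 4πI² = 1001·7/429·5/1001 = 35/429
take √, sign +1: I = 0.08057502

0.080575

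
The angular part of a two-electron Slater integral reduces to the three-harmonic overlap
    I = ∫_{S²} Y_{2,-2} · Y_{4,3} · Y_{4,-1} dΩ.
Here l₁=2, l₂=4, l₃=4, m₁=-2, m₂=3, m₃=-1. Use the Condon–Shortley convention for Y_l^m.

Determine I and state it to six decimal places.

0.159270

Checks pass: Σm=0; 10 even; l₃=4∈[2,6].
(2·2+1)(2·4+1)(2·4+1) = 405
Δ: 2! 2! 6! / 11! → 1/13860
sum: t=0:+1/192 t=1:−1/36 t=2:+1/192 = -5/288
3j²(2 4 4; 0 0 0) = Δ·Π!·Σ² = 20/693  (sign -1)
sum: t=2:+1/480 = 1/480
3j²(2 4 4; -2 3 -1) = Δ·Π!·Σ² = 3/110  (sign -1)
combine: 4πI² = 405·20/693·3/110 = 270/847
take √, sign +1: I = 0.15927046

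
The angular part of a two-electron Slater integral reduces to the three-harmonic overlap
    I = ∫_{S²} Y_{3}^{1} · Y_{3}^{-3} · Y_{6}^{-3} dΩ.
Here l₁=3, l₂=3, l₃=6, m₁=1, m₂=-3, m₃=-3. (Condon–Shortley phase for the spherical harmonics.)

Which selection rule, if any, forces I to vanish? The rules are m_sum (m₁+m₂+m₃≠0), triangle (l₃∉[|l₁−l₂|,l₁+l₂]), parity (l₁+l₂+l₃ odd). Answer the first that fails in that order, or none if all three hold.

m_sum

Σmᵢ = -5  ✗
l₃∈[|l₁−l₂|,l₁+l₂]=[0,6], have l₃=6
Σlᵢ = 12 ⇒ even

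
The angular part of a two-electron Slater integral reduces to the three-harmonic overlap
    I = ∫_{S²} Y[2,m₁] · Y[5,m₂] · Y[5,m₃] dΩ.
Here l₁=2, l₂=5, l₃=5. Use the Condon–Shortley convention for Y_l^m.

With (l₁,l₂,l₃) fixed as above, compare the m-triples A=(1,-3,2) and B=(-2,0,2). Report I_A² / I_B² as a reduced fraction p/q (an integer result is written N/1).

5/7

Shared (l₁,l₂,l₃)=(2,5,5): N and (l;000)² cancel in I_A²/I_B².
A: Δ = 2!·2!·8!/13! = 1/38610; Racah Σ t=0..1: t=0:+1/2880 t=1:−1/10080 = 1/4032; ⇒ 3j(2 5 5; 1 -3 2)² = 10/429, sgn -1
B: Δ = 2!·2!·8!/13! = 1/38610; Racah Σ t=2..2: t=2:+1/2880 = 1/2880; ⇒ 3j(2 5 5; -2 0 2)² = 14/429, sgn -1
I_A²/I_B² = (10/429)/(14/429) = 5/7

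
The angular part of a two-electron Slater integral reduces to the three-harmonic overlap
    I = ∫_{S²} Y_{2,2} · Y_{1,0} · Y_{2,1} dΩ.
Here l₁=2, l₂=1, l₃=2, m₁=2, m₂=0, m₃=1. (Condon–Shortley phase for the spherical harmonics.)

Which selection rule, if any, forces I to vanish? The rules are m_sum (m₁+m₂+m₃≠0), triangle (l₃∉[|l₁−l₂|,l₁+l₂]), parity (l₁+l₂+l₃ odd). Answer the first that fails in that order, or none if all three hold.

m_sum

Σmᵢ = 3  ✗
l₃∈[|l₁−l₂|,l₁+l₂]=[1,3], have l₃=2
Σlᵢ = 5 ⇒ odd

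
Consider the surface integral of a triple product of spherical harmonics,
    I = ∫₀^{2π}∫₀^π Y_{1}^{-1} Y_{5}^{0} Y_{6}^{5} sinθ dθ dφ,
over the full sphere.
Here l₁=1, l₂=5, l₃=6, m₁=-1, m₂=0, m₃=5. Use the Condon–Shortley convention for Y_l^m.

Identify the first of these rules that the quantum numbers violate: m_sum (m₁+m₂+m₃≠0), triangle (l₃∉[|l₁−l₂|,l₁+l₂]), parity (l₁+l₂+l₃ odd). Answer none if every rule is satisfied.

Σmᵢ = 4  ✗
l₃∈[|l₁−l₂|,l₁+l₂]=[4,6], have l₃=6
Σlᵢ = 12 ⇒ even

m_sum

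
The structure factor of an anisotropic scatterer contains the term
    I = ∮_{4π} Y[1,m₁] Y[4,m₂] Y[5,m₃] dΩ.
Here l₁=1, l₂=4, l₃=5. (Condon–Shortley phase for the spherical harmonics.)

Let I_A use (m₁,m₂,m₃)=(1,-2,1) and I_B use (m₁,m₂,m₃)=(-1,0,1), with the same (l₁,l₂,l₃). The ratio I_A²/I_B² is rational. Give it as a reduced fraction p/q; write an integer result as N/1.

2/5

Same 1,4,5: normalisation and zero-m 3j drop out of the ratio.
A: Δ: 0! 2! 8! / 11! → 1/495; sum: t=0:+1/2880 = 1/2880; 3j²(1 4 5; 1 -2 1) = Δ·Π!·Σ² = 2/165  (sign +1)
B: Δ: 0! 2! 8! / 11! → 1/495; sum: t=0:+1/1152 = 1/1152; 3j²(1 4 5; -1 0 1) = Δ·Π!·Σ² = 1/33  (sign +1)
I_A²/I_B² = (2/165)/(1/33) = 2/5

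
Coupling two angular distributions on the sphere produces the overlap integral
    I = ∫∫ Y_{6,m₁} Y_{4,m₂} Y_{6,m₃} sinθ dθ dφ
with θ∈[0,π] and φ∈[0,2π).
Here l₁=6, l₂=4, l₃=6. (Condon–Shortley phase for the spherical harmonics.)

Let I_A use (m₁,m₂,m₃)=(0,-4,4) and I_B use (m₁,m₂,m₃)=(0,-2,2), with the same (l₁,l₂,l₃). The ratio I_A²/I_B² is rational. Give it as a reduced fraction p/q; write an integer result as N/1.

210/121

Shared (l₁,l₂,l₃)=(6,4,6): N and (l;000)² cancel in I_A²/I_B².
A: Δ = 4!·8!·4!/17! = 1/15315300; Racah Σ t=0..0: t=0:+1/829440 = 1/829440; ⇒ 3j(6 4 6; 0 -4 4)² = 35/2431, sgn +1
B: Δ = 4!·8!·4!/17! = 1/15315300; Racah Σ t=0..2: t=0:+1/138240 t=1:−1/25920 t=2:+1/55296 = -11/829440; ⇒ 3j(6 4 6; 0 -2 2)² = 11/1326, sgn -1
I_A²/I_B² = (35/2431)/(11/1326) = 210/121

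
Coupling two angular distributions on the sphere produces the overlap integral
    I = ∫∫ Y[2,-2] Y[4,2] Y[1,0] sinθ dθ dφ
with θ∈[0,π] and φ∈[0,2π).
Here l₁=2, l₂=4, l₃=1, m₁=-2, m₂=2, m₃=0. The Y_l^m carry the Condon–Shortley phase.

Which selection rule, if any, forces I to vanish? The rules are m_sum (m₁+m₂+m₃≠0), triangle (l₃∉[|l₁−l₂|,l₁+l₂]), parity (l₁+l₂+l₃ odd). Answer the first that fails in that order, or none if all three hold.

azimuthal sum: -2 + 2 + 0 = 0  ✓
2 ≤ 1 ≤ 6 (triangle on l)  ✗
L = 2 + 4 + 1 = 7 (odd)

triangle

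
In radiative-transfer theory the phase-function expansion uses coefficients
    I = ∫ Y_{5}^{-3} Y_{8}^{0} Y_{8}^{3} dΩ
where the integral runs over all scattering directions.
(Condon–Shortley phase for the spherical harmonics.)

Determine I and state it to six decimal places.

0.000000

L=21 odd ⇒ parity kills the (l;000) factor ⇒ I = 0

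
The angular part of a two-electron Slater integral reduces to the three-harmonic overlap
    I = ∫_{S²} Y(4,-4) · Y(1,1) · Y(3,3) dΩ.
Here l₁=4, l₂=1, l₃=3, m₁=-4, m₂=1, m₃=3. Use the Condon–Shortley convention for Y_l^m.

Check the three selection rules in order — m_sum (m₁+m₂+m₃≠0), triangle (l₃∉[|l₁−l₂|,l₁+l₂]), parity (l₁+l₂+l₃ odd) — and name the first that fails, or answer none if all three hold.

Σmᵢ = 0  ✓
l₃∈[|l₁−l₂|,l₁+l₂]=[3,5], have l₃=3  ✓
Σlᵢ = 8 ⇒ even  ✓

none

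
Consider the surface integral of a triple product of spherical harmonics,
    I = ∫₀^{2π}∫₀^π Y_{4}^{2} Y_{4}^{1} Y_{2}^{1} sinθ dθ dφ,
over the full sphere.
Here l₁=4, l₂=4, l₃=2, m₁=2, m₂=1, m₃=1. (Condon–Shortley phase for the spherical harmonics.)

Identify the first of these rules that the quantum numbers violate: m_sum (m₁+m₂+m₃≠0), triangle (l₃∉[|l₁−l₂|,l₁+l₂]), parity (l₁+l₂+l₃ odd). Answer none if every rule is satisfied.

m_sum

azimuthal sum: 2 + 1 + 1 = 4  ✗
0 ≤ 2 ≤ 8 (triangle on l)
L = 4 + 4 + 2 = 10 (even)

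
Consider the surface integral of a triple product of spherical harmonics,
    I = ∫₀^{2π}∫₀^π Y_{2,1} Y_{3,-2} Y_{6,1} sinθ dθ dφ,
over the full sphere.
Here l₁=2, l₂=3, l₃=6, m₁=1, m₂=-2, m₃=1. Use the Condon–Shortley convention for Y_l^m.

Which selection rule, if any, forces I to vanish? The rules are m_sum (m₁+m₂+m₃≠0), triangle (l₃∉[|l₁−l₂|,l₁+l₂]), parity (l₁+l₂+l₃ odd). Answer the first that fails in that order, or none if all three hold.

triangle

azimuthal sum: 1 − 2 + 1 = 0  ✓
1 ≤ 6 ≤ 5 (triangle on l)  ✗
L = 2 + 3 + 6 = 11 (odd)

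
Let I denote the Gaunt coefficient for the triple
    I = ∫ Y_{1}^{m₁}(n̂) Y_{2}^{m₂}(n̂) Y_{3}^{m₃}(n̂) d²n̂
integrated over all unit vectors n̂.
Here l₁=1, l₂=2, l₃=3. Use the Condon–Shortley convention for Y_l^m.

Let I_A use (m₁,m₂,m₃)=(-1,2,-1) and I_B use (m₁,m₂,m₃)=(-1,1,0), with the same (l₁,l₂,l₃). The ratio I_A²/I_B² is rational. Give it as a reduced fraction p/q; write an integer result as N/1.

1/3

Same 1,2,3: normalisation and zero-m 3j drop out of the ratio.
A: Δ: 0! 2! 4! / 7! → 1/105; sum: t=0:+1/48 = 1/48; 3j²(1 2 3; -1 2 -1) = Δ·Π!·Σ² = 1/105  (sign +1)
B: Δ: 0! 2! 4! / 7! → 1/105; sum: t=0:+1/12 = 1/12; 3j²(1 2 3; -1 1 0) = Δ·Π!·Σ² = 1/35  (sign -1)
I_A²/I_B² = (1/105)/(1/35) = 1/3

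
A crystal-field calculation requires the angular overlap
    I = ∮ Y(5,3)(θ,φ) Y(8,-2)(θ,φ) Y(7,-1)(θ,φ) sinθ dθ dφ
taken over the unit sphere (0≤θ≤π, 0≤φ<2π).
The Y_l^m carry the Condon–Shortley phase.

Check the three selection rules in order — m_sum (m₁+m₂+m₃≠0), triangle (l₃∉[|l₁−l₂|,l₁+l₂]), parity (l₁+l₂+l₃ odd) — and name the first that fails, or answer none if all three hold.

none

Σmᵢ = 0  ✓
l₃∈[|l₁−l₂|,l₁+l₂]=[3,13], have l₃=7  ✓
Σlᵢ = 20 ⇒ even  ✓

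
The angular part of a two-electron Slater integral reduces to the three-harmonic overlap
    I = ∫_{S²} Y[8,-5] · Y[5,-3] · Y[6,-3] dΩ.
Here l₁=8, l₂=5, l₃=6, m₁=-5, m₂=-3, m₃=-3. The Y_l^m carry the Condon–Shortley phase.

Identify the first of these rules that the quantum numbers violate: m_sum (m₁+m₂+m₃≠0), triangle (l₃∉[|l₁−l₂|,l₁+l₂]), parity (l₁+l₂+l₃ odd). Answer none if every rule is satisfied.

m_sum

m₁+m₂+m₃ = -5 − 3 − 3 = -11  ✗
triangle: |8−5|=3 ≤ l₃=6 ≤ 8+5=13
parity: l₁+l₂+l₃ = 19 is odd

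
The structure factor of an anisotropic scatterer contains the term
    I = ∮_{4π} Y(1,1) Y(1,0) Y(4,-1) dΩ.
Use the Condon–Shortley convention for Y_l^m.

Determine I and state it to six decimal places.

0.000000

|1−1|≤4≤1+1 violated ⇒ I = 0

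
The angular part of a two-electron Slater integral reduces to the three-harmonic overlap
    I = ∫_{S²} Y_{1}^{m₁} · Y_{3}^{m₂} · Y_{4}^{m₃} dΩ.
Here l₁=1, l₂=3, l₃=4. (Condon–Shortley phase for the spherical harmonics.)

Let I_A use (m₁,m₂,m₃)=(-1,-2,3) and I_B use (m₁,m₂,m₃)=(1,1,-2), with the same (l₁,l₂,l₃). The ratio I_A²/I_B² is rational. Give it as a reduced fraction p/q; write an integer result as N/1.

7/5

l's match ⇒ only the (l;m) 3-j factors differ between A and B.
A: triangle coeff Δ(1,3,4) = 1/252; Σ_t [0,0]: t=0:+1/240 = 1/240; (3j)²=1/12 [(1 3 4; -1 -2 3)], sign=-1
B: triangle coeff Δ(1,3,4) = 1/252; Σ_t [0,0]: t=0:+1/96 = 1/96; (3j)²=5/84 [(1 3 4; 1 1 -2)], sign=+1
I_A²/I_B² = (1/12)/(5/84) = 7/5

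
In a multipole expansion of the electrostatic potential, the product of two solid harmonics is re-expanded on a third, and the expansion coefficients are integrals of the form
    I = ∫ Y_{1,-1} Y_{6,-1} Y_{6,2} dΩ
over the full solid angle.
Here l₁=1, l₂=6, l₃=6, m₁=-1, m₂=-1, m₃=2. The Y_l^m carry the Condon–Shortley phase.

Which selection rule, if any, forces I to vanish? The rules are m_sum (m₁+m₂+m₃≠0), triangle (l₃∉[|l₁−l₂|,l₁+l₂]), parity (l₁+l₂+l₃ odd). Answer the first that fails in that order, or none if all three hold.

m₁+m₂+m₃ = -1 − 1 + 2 = 0  ✓
triangle: |1−6|=5 ≤ l₃=6 ≤ 1+6=7  ✓
parity: l₁+l₂+l₃ = 13 is odd  ✗

parity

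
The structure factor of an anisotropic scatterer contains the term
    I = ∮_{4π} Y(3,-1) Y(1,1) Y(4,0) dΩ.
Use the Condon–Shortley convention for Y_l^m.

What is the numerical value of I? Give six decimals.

m-sum 0 ✓  L=8 even ✓  2≤4≤4 ✓
Π(2lᵢ+1) = 7×3×9 = 189
triangle coeff Δ(3,1,4) = 1/252
Σ_t [0,0]: t=0:+1/36 = 1/36
(3j)²=4/63 [(3 1 4; 0 0 0)], sign=+1
Σ_t [0,0]: t=0:+1/96 = 1/96
(3j)²=1/42 [(3 1 4; -1 1 0)], sign=+1
⇒ 4πI² = 2/7
I = (+1)√(2/7/(4π)) = 0.15078601

0.150786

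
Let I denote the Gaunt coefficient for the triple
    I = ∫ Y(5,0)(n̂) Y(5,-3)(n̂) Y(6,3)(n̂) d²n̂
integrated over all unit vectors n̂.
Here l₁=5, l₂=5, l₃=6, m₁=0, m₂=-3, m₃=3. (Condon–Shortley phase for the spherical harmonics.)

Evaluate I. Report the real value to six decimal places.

0.132857

Checks pass: Σm=0; 16 even; l₃=6∈[0,10].
(2·5+1)(2·5+1)(2·6+1) = 1573
Δ: 4! 6! 6! / 17! → 1/28588560
sum: t=0:+1/345600 t=1:−1/13824 t=2:+1/5184 t=3:−1/13824 t=4:+1/345600 = 7/129600
3j²(5 5 6; 0 0 0) = Δ·Π!·Σ² = 80/7293  (sign +1)
sum: t=0:+1/138240 t=1:−1/34560 t=2:+1/103680 = -1/82944
3j²(5 5 6; 0 -3 3) = Δ·Π!·Σ² = 125/9724  (sign +1)
combine: 4πI² = 1573·80/7293·125/9724 = 2500/11271
take √, sign +1: I = 0.13285682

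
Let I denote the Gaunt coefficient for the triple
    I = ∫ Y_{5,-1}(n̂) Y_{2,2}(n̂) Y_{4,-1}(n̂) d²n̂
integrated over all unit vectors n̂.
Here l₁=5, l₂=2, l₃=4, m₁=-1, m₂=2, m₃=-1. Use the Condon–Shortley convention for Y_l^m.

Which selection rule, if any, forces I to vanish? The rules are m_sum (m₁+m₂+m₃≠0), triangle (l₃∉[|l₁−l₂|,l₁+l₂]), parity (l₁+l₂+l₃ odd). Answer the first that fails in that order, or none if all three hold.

parity

m₁+m₂+m₃ = -1 + 2 − 1 = 0  ✓
triangle: |5−2|=3 ≤ l₃=4 ≤ 5+2=7  ✓
parity: l₁+l₂+l₃ = 11 is odd  ✗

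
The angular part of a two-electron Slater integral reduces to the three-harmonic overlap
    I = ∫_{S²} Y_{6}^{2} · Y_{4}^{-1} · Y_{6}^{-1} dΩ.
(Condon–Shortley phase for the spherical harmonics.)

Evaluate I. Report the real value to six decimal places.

0.113069

Checks pass: Σm=0; 16 even; l₃=6∈[2,10].
(2·6+1)(2·4+1)(2·6+1) = 1521
Δ: 4! 8! 4! / 17! → 1/15315300
sum: t=0:+1/829440 t=1:−1/25920 t=2:+1/9216 t=3:−1/25920 t=4:+1/829440 = 7/207360
3j²(6 4 6; 0 0 0) = Δ·Π!·Σ² = 28/2431  (sign +1)
sum: t=0:+1/82944 t=1:−1/17280 t=2:+1/34560 t=3:−1/725760 = -53/2903040
3j²(6 4 6; 2 -1 -1) = Δ·Π!·Σ² = 2809/306306  (sign +1)
combine: 4πI² = 1521·28/2431·2809/306306 = 5618/34969
take √, sign +1: I = 0.11306920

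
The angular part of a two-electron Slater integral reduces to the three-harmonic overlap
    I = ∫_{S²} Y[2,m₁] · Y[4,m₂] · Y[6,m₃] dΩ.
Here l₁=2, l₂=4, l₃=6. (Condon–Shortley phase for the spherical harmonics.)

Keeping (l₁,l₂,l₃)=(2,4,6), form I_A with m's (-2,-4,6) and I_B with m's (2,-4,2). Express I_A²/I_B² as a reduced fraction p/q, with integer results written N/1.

495/1

Same 2,4,6: normalisation and zero-m 3j drop out of the ratio.
A: Δ: 0! 4! 8! / 13! → 1/6435; sum: t=0:+1/967680 = 1/967680; 3j²(2 4 6; -2 -4 6) = Δ·Π!·Σ² = 1/13  (sign +1)
B: Δ: 0! 4! 8! / 13! → 1/6435; sum: t=0:+1/967680 = 1/967680; 3j²(2 4 6; 2 -4 2) = Δ·Π!·Σ² = 1/6435  (sign +1)
I_A²/I_B² = (1/13)/(1/6435) = 495/1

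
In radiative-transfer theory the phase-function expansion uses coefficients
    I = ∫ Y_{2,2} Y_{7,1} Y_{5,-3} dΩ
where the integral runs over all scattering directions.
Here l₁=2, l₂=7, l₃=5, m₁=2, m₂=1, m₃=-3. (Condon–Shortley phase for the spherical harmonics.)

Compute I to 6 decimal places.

-0.043890

Rules hold: Σm=0, L=14 even, 5≤5≤9.
N = 5·15·11 = 825
Δ = 4!·0!·10!/15! = 1/15015
Racah Σ t=2..2: t=2:+1/57600 = 1/57600
⇒ 3j(2 7 5; 0 0 0)² = 21/715, sgn -1
Racah Σ t=0..0: t=0:+1/1935360 = 1/1935360
⇒ 3j(2 7 5; 2 1 -3)² = 1/1001, sgn +1
4πI² = N·(3j₀)²·(3jₘ)² = 45/1859
I = -1·√(0.0242066/4π) = -0.04388960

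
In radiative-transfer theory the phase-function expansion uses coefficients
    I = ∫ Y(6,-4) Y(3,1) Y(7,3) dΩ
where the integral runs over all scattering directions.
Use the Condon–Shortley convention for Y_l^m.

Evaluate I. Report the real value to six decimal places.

Checks pass: Σm=0; 16 even; l₃=7∈[3,9].
(2·6+1)(2·3+1)(2·7+1) = 1365
Δ: 2! 10! 4! / 17! → 1/2042040
sum: t=0:+1/207360 t=1:−1/57600 t=2:+1/207360 = -1/129600
3j²(6 3 7; 0 0 0) = Δ·Π!·Σ² = 168/12155  (sign +1)
sum: t=0:+1/174182400 t=1:−1/2177280 t=2:+1/645120 = 191/174182400
3j²(6 3 7; -4 1 3) = Δ·Π!·Σ² = 36481/2042040  (sign +1)
combine: 4πI² = 1365·168/12155·36481/2042040 = 766101/2272985
take √, sign +1: I = 0.16377205

0.163772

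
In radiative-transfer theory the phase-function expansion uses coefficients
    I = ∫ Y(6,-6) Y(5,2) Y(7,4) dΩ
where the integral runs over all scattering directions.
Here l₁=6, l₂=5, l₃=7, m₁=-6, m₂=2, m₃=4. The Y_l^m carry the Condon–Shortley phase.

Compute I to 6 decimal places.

Checks pass: Σm=0; 18 even; l₃=7∈[1,11].
(2·6+1)(2·5+1)(2·7+1) = 2145
Δ: 4! 8! 6! / 19! → 1/174594420
sum: t=0:+1/4147200 t=1:−1/207360 t=2:+1/82944 t=3:−1/207360 t=4:+1/4147200 = 1/345600
3j²(6 5 7; 0 0 0) = Δ·Π!·Σ² = 420/46189  (sign -1)
sum: t=4:+1/34836480 = 1/34836480
3j²(6 5 7; -6 2 4) = Δ·Π!·Σ² = 275/16796  (sign -1)
combine: 4πI² = 2145·420/46189·275/16796 = 433125/1356277
take √, sign +1: I = 0.15941438

0.159414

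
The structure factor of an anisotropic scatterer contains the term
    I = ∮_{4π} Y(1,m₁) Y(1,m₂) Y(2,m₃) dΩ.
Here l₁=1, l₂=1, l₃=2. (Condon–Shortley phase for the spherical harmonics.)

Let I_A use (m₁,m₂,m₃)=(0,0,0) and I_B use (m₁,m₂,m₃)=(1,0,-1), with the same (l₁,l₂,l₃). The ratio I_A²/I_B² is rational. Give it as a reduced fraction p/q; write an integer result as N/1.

4/3

Same 1,1,2: normalisation and zero-m 3j drop out of the ratio.
A: Δ: 0! 2! 2! / 5! → 1/30; sum: t=0:+1/1 = 1/1; 3j²(1 1 2; 0 0 0) = Δ·Π!·Σ² = 2/15  (sign +1)
B: Δ: 0! 2! 2! / 5! → 1/30; sum: t=0:+1/2 = 1/2; 3j²(1 1 2; 1 0 -1) = Δ·Π!·Σ² = 1/10  (sign -1)
I_A²/I_B² = (2/15)/(1/10) = 4/3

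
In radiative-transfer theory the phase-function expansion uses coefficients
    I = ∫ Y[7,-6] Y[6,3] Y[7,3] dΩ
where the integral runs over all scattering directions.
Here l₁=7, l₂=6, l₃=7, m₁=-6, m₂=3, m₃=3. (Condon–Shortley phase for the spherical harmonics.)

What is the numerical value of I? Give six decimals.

0.095399

m-sum 0 ✓  L=20 even ✓  1≤7≤13 ✓
Π(2lᵢ+1) = 15×13×15 = 2925
triangle coeff Δ(7,6,7) = 1/2444321880
Σ_t [0,6]: t=0:+1/2612736000 t=1:−1/20736000 t=2:+1/1658880 t=3:−1/746496 t=4:+1/1658880 t=5:−1/20736000 t=6:+1/2612736000 = -1/4354560
(3j)²=1000/138567 [(7 6 7; 0 0 0)], sign=+1
Σ_t [5,6]: t=5:−1/232243200 t=6:+1/130636800 = 1/298598400
(3j)²=7/1292 [(7 6 7; -6 3 3)], sign=+1
⇒ 4πI² = 131250/1147619
I = (+1)√(131250/1147619/(4π)) = 0.09539945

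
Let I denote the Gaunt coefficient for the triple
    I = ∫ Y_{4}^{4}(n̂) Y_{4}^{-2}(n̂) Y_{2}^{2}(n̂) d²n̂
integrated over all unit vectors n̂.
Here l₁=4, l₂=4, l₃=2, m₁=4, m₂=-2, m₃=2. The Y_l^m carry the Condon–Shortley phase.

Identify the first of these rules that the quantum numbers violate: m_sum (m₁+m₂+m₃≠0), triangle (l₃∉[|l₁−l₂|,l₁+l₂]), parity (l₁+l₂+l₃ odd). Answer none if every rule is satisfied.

Σmᵢ = 4  ✗
l₃∈[|l₁−l₂|,l₁+l₂]=[0,8], have l₃=2
Σlᵢ = 10 ⇒ even

m_sum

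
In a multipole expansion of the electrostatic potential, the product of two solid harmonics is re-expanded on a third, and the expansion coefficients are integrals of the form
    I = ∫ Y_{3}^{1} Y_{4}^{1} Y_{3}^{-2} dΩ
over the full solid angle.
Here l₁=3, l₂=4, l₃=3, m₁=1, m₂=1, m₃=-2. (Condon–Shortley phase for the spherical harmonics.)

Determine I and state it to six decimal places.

0.145070

Rules hold: Σm=0, L=10 even, 1≤3≤7.
N = 7·9·7 = 441
Δ = 4!·2!·4!/11! = 1/34650
Racah Σ t=1..3: t=1:−1/72 t=2:+1/16 t=3:−1/72 = 5/144
⇒ 3j(3 4 3; 0 0 0)² = 2/77, sgn -1
Racah Σ t=1..2: t=1:−1/144 t=2:+1/48 = 1/72
⇒ 3j(3 4 3; 1 1 -2)² = 16/693, sgn -1
4πI² = N·(3j₀)²·(3jₘ)² = 32/121
I = +1·√(0.264463/4π) = 0.14506992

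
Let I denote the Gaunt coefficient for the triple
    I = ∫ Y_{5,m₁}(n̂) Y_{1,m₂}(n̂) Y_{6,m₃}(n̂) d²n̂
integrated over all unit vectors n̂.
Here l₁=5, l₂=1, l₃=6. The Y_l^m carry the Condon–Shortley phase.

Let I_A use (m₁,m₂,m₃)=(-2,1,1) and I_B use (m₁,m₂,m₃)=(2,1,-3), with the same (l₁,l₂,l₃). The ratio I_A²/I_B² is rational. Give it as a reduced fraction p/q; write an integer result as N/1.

5/18

l's match ⇒ only the (l;m) 3-j factors differ between A and B.
A: triangle coeff Δ(5,1,6) = 1/858; Σ_t [0,0]: t=0:+1/60480 = 1/60480; (3j)²=5/429 [(5 1 6; -2 1 1)], sign=-1
B: triangle coeff Δ(5,1,6) = 1/858; Σ_t [0,0]: t=0:+1/60480 = 1/60480; (3j)²=6/143 [(5 1 6; 2 1 -3)], sign=-1
I_A²/I_B² = (5/429)/(6/143) = 5/18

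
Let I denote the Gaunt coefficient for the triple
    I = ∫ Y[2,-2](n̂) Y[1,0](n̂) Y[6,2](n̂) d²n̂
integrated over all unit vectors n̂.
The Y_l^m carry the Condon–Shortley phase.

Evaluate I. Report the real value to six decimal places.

0.000000

|2−1|≤6≤2+1 violated ⇒ I = 0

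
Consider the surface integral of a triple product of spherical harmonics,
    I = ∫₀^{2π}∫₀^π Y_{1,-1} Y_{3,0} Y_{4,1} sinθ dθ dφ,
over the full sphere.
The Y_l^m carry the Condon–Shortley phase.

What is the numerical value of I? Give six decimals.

-0.194664

m-sum 0 ✓  L=8 even ✓  2≤4≤4 ✓
Π(2lᵢ+1) = 3×7×9 = 189
triangle coeff Δ(1,3,4) = 1/252
Σ_t [0,0]: t=0:+1/36 = 1/36
(3j)²=4/63 [(1 3 4; 0 0 0)], sign=+1
Σ_t [0,0]: t=0:+1/72 = 1/72
(3j)²=5/126 [(1 3 4; -1 0 1)], sign=-1
⇒ 4πI² = 10/21
I = (-1)√(10/21/(4π)) = -0.19466390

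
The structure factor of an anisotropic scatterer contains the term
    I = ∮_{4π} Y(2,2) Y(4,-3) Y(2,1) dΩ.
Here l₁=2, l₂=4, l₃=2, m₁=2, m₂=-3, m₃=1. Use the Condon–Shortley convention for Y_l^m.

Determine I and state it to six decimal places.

Rules hold: Σm=0, L=8 even, 2≤2≤6.
N = 5·9·5 = 225
Δ = 4!·0!·4!/9! = 1/630
Racah Σ t=2..2: t=2:+1/16 = 1/16
⇒ 3j(2 4 2; 0 0 0)² = 2/35, sgn +1
Racah Σ t=0..0: t=0:+1/144 = 1/144
⇒ 3j(2 4 2; 2 -3 1)² = 1/18, sgn -1
4πI² = N·(3j₀)²·(3jₘ)² = 5/7
I = -1·√(0.714286/4π) = -0.23841361

-0.238414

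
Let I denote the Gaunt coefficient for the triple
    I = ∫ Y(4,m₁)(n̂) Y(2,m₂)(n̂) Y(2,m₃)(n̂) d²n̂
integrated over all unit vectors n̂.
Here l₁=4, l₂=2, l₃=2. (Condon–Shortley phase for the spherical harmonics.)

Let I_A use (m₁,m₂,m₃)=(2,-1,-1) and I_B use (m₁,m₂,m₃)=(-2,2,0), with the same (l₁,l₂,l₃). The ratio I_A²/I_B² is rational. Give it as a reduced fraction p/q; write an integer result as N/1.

Shared (l₁,l₂,l₃)=(4,2,2): N and (l;000)² cancel in I_A²/I_B².
A: Δ = 4!·4!·0!/9! = 1/630; Racah Σ t=1..1: t=1:−1/36 = -1/36; ⇒ 3j(4 2 2; 2 -1 -1)² = 4/63, sgn +1
B: Δ = 4!·4!·0!/9! = 1/630; Racah Σ t=4..4: t=4:+1/96 = 1/96; ⇒ 3j(4 2 2; -2 2 0)² = 1/42, sgn +1
I_A²/I_B² = (4/63)/(1/42) = 8/3

8/3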